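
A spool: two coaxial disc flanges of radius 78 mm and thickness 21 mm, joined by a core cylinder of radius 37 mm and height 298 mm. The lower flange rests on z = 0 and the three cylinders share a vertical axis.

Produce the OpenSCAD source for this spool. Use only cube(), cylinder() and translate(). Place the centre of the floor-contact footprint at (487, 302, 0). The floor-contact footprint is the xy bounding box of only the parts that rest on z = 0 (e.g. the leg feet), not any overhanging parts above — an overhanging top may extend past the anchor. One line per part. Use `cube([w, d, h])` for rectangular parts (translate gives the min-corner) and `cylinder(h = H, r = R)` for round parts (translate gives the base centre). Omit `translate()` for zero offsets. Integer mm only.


translate([487, 302, 0]) cylinder(h = 21, r = 78);
translate([487, 302, 21]) cylinder(h = 298, r = 37);
translate([487, 302, 319]) cylinder(h = 21, r = 78);


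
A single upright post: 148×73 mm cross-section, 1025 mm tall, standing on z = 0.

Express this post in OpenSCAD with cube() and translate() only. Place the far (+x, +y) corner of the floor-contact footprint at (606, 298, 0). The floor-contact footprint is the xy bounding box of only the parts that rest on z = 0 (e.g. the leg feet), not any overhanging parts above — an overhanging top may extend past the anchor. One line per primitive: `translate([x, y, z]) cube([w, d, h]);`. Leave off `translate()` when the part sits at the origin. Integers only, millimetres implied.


translate([458, 225, 0]) cube([148, 73, 1025]);


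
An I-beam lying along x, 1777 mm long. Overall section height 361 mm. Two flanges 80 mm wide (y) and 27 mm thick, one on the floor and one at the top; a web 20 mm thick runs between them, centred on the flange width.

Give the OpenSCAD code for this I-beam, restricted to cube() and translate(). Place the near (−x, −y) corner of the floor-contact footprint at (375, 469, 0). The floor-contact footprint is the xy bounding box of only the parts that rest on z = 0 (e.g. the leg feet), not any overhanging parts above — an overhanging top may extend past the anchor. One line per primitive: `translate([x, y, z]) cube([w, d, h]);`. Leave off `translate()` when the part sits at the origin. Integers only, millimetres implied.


translate([375, 469, 0]) cube([1777, 80, 27]);
translate([375, 499, 27]) cube([1777, 20, 307]);
translate([375, 469, 334]) cube([1777, 80, 27]);


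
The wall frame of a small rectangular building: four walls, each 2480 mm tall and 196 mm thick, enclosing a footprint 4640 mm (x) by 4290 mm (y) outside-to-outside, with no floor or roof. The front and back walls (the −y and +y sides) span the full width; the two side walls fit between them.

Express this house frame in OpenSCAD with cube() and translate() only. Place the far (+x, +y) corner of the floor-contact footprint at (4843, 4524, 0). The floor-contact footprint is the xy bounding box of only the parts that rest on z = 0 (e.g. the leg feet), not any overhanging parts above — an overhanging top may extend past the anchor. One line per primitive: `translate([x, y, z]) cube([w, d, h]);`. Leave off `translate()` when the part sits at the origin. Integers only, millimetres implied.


translate([203, 234, 0]) cube([4640, 196, 2480]);
translate([203, 4328, 0]) cube([4640, 196, 2480]);
translate([203, 430, 0]) cube([196, 3898, 2480]);
translate([4647, 430, 0]) cube([196, 3898, 2480]);


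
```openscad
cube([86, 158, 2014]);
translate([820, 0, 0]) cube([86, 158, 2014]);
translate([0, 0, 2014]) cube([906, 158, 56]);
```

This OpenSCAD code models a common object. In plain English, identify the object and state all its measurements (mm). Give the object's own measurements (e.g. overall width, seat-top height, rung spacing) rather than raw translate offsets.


A door frame. The clear opening is 734 mm wide and 2014 mm high. Two 86 mm wide jambs, 158 mm deep, stand either side of the opening from the floor to the top of the opening. A 56 mm thick head sits across the top of both jambs, spanning the full outside width of the frame.


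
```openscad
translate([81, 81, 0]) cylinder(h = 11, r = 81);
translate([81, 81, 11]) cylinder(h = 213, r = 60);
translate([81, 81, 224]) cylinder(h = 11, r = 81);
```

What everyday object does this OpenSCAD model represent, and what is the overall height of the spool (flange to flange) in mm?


A spool. The overall height is 235 mm.

Three coaxial cylinders, large–small–large — a spool. Two 11 mm flanges and a 213 mm core give 11 + 213 + 11 = 235 mm.


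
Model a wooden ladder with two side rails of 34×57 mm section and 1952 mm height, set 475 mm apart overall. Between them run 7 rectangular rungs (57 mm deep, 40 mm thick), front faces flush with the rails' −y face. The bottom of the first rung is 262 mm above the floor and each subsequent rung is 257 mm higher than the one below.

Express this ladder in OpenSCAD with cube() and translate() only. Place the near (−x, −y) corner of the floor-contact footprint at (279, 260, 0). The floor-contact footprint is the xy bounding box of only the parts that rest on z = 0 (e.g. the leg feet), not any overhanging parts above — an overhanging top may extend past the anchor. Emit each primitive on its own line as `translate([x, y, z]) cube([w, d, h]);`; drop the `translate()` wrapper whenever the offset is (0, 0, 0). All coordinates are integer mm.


translate([279, 260, 0]) cube([34, 57, 1952]);
translate([720, 260, 0]) cube([34, 57, 1952]);
translate([313, 260, 262]) cube([407, 57, 40]);
translate([313, 260, 519]) cube([407, 57, 40]);
translate([313, 260, 776]) cube([407, 57, 40]);
translate([313, 260, 1033]) cube([407, 57, 40]);
translate([313, 260, 1290]) cube([407, 57, 40]);
translate([313, 260, 1547]) cube([407, 57, 40]);
translate([313, 260, 1804]) cube([407, 57, 40]);


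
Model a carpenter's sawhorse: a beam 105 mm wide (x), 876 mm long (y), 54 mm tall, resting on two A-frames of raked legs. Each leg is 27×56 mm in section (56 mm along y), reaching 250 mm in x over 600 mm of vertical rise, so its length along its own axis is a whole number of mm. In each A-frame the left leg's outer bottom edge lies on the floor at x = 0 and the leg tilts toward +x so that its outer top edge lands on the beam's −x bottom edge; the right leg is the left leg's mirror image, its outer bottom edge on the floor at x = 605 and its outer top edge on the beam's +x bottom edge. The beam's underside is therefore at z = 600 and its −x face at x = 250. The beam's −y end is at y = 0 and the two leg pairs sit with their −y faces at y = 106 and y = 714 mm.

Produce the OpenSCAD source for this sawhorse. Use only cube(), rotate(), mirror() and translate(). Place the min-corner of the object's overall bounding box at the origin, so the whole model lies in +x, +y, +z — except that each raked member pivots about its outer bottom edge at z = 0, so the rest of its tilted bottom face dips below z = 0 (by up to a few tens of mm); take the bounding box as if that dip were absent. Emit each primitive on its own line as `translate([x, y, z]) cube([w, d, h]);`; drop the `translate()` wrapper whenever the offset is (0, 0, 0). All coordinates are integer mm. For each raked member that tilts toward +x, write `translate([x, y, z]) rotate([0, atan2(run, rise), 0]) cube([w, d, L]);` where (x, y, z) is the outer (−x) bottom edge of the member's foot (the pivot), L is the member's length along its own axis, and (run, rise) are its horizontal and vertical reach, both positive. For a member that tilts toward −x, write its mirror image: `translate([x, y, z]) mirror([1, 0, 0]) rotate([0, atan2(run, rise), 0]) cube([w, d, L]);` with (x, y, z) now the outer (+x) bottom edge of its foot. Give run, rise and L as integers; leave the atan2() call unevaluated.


// leg length = √(250² + 600²) = 650
// right-leg outer foot x = 2·250 + 105 = 605
// beam min-corner = (250, 0, 600)
translate([250, 0, 600]) cube([105, 876, 54]);
translate([0, 106, 0]) rotate([0, atan2(250, 600), 0]) cube([27, 56, 650]);
translate([605, 106, 0]) mirror([1, 0, 0]) rotate([0, atan2(250, 600), 0]) cube([27, 56, 650]);
translate([0, 714, 0]) rotate([0, atan2(250, 600), 0]) cube([27, 56, 650]);
translate([605, 714, 0]) mirror([1, 0, 0]) rotate([0, atan2(250, 600), 0]) cube([27, 56, 650]);


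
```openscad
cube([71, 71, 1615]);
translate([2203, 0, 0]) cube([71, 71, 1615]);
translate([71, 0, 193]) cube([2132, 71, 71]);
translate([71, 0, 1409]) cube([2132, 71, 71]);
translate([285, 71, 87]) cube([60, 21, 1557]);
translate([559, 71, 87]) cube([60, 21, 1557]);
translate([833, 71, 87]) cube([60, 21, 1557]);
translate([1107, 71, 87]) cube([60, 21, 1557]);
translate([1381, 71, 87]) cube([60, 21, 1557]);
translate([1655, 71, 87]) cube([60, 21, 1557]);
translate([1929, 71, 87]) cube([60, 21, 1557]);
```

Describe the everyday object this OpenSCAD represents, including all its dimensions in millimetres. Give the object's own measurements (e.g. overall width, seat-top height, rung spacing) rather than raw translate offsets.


A fence section. Two 71×71 mm posts, 1615 mm tall, stand on the floor with a clear span of 2132 mm between their inner faces. Two horizontal rails of 71×71 mm section span the gap between the posts with their undersides at z = 193 mm and z = 1409 mm, flush with the posts' −y face. 7 pickets, each 60 mm wide, 21 mm thick and 1557 mm tall, are fixed to the +y face of the rails with their bottoms at z = 87 mm, spaced across the span with a 214 mm gap after the −x post and between neighbouring pickets and before the +x post.


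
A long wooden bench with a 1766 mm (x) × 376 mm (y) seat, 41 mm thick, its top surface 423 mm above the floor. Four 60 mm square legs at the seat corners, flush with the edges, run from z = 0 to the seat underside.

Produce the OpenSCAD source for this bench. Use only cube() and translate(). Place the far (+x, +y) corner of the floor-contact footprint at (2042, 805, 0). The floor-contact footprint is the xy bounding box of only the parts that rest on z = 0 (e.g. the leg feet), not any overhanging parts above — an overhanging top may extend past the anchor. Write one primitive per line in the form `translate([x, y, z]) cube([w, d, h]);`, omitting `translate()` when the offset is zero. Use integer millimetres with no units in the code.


translate([276, 429, 382]) cube([1766, 376, 41]);
translate([276, 429, 0]) cube([60, 60, 382]);
translate([276, 745, 0]) cube([60, 60, 382]);
translate([1982, 429, 0]) cube([60, 60, 382]);
translate([1982, 745, 0]) cube([60, 60, 382]);


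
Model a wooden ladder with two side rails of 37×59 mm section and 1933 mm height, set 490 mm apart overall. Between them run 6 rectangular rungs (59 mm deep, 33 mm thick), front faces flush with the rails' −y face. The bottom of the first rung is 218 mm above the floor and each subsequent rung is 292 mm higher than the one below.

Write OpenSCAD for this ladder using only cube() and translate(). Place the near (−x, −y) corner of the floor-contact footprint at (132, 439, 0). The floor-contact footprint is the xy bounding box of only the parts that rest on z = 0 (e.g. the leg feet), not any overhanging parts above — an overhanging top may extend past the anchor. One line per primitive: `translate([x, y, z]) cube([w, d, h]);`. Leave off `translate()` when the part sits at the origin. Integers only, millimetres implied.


translate([132, 439, 0]) cube([37, 59, 1933]);
translate([585, 439, 0]) cube([37, 59, 1933]);
translate([169, 439, 218]) cube([416, 59, 33]);
translate([169, 439, 510]) cube([416, 59, 33]);
translate([169, 439, 802]) cube([416, 59, 33]);
translate([169, 439, 1094]) cube([416, 59, 33]);
translate([169, 439, 1386]) cube([416, 59, 33]);
translate([169, 439, 1678]) cube([416, 59, 33]);


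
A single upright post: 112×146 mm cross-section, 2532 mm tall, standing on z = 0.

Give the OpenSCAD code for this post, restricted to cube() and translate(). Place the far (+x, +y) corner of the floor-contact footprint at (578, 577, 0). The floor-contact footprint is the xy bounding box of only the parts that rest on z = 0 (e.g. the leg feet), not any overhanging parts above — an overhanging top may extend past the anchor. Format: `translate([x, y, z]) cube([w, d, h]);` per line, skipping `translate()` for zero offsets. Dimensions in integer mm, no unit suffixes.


translate([466, 431, 0]) cube([112, 146, 2532]);


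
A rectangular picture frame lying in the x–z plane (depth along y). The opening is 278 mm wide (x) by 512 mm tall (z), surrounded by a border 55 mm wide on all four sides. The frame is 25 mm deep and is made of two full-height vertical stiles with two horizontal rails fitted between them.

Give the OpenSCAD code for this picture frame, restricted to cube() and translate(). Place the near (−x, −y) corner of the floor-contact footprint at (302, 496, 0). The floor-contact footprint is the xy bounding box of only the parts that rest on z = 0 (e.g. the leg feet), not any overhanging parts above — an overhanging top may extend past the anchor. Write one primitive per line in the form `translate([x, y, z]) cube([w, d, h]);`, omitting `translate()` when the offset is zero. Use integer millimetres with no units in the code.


translate([302, 496, 0]) cube([55, 25, 622]);
translate([635, 496, 0]) cube([55, 25, 622]);
translate([357, 496, 0]) cube([278, 25, 55]);
translate([357, 496, 567]) cube([278, 25, 55]);


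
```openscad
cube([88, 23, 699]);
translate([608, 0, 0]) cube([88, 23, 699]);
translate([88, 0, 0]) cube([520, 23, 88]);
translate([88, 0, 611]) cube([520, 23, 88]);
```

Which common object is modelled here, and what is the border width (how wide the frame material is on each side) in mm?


A picture frame. The border width is 88 mm.

Four thin pieces enclosing a rectangular opening — a picture frame. The two full-height stiles are 699 mm tall; the top rail sits at z = 611 and is 88 mm tall, so the border above the opening is 699 − 611 = 88 mm, matching the stile x-width.


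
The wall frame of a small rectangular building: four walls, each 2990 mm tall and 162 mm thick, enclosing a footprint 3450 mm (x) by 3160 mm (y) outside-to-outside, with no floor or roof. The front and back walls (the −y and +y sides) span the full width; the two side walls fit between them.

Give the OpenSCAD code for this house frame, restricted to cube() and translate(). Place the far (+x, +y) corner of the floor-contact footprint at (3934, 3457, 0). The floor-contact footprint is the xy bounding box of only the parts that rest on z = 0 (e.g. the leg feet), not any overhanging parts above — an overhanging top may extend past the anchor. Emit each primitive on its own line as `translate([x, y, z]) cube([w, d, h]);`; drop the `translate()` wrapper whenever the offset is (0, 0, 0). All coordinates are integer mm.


translate([484, 297, 0]) cube([3450, 162, 2990]);
translate([484, 3295, 0]) cube([3450, 162, 2990]);
translate([484, 459, 0]) cube([162, 2836, 2990]);
translate([3772, 459, 0]) cube([162, 2836, 2990]);


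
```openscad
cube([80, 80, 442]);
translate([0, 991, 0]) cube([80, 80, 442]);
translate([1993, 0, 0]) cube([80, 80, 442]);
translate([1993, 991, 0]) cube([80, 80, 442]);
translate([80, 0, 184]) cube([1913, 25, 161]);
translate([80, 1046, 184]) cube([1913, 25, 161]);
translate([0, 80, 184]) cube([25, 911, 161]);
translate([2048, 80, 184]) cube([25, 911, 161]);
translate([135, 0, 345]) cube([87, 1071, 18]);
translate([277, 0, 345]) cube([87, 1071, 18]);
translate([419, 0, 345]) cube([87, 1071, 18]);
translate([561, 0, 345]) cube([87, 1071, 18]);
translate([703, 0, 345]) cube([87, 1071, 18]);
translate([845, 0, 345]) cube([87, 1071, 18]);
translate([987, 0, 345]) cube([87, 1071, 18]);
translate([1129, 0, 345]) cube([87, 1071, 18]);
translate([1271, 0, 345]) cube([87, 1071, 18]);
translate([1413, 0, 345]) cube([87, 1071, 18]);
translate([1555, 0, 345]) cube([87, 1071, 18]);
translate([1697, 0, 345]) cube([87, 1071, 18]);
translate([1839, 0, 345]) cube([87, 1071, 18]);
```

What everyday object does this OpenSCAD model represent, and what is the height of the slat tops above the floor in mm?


A bed frame. The slat-top height is 363 mm.

Four posts, four rails, and a row of slats — a bed frame. Slats sit on the rails at z = 184 + 161 = 345; with slat thickness 18, the top is 363 mm.


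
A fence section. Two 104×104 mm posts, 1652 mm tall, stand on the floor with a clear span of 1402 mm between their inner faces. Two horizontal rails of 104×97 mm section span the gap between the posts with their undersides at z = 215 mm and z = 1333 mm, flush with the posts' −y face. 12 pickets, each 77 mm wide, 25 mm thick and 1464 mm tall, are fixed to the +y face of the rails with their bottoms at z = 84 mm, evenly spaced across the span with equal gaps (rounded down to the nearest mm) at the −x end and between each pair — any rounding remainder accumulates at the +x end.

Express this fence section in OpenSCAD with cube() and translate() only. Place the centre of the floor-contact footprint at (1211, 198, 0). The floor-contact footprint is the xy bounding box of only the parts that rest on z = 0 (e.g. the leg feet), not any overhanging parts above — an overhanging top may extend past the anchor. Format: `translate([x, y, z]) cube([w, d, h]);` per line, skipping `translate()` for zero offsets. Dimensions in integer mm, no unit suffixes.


translate([406, 146, 0]) cube([104, 104, 1652]);
translate([1912, 146, 0]) cube([104, 104, 1652]);
translate([510, 146, 215]) cube([1402, 104, 97]);
translate([510, 146, 1333]) cube([1402, 104, 97]);
translate([546, 250, 84]) cube([77, 25, 1464]);
translate([659, 250, 84]) cube([77, 25, 1464]);
translate([772, 250, 84]) cube([77, 25, 1464]);
translate([885, 250, 84]) cube([77, 25, 1464]);
translate([998, 250, 84]) cube([77, 25, 1464]);
translate([1111, 250, 84]) cube([77, 25, 1464]);
translate([1224, 250, 84]) cube([77, 25, 1464]);
translate([1337, 250, 84]) cube([77, 25, 1464]);
translate([1450, 250, 84]) cube([77, 25, 1464]);
translate([1563, 250, 84]) cube([77, 25, 1464]);
translate([1676, 250, 84]) cube([77, 25, 1464]);
translate([1789, 250, 84]) cube([77, 25, 1464]);


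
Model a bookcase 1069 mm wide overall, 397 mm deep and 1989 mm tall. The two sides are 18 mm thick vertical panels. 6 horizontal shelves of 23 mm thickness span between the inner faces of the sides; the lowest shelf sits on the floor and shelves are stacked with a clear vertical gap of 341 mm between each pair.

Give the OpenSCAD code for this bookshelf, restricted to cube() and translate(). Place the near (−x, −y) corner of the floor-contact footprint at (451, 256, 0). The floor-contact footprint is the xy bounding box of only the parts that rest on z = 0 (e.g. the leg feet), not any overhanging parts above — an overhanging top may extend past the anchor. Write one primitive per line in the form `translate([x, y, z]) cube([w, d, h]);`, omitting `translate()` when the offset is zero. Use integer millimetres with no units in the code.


translate([451, 256, 0]) cube([18, 397, 1989]);
translate([1502, 256, 0]) cube([18, 397, 1989]);
translate([469, 256, 0]) cube([1033, 397, 23]);
translate([469, 256, 364]) cube([1033, 397, 23]);
translate([469, 256, 728]) cube([1033, 397, 23]);
translate([469, 256, 1092]) cube([1033, 397, 23]);
translate([469, 256, 1456]) cube([1033, 397, 23]);
translate([469, 256, 1820]) cube([1033, 397, 23]);


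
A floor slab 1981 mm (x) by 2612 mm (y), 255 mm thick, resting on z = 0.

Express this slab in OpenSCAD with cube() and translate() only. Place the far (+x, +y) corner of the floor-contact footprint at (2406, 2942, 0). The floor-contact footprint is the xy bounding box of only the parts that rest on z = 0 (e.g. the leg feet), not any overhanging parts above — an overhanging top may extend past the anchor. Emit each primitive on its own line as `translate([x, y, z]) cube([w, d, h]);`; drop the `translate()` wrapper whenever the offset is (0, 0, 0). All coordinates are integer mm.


translate([425, 330, 0]) cube([1981, 2612, 255]);


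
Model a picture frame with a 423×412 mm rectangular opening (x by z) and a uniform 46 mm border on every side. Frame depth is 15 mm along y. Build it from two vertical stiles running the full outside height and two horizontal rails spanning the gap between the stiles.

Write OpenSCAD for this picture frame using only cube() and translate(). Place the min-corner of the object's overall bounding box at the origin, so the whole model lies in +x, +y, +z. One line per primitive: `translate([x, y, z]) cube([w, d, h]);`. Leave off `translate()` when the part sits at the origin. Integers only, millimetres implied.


cube([46, 15, 504]);
translate([469, 0, 0]) cube([46, 15, 504]);
translate([46, 0, 0]) cube([423, 15, 46]);
translate([46, 0, 458]) cube([423, 15, 46]);


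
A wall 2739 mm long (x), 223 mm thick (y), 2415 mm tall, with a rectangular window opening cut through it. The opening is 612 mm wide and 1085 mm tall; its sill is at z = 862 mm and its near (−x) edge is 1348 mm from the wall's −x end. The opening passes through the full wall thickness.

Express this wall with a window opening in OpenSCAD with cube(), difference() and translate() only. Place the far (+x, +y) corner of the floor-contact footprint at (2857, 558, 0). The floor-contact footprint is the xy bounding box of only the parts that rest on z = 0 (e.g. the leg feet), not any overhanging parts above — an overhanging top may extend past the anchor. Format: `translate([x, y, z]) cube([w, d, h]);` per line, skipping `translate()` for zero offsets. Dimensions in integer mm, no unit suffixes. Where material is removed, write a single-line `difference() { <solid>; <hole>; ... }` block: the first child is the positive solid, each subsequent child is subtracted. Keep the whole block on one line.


difference() { translate([118, 335, 0]) cube([2739, 223, 2415]); translate([1466, 335, 862]) cube([612, 223, 1085]); }


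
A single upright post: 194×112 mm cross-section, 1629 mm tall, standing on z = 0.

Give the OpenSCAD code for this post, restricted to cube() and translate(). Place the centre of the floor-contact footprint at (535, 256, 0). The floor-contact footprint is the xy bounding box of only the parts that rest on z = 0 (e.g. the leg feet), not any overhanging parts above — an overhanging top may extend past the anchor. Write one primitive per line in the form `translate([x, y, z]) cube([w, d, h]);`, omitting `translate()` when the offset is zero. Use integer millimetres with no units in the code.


translate([438, 200, 0]) cube([194, 112, 1629]);


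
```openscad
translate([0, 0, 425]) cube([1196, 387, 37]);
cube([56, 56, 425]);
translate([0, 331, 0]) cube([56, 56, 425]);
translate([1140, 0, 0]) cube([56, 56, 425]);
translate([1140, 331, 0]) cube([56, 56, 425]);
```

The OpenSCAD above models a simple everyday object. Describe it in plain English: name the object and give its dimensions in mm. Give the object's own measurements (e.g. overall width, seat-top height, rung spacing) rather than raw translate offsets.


A bench: a 1196×387 mm seat slab, 37 mm thick, top at z = 462 mm, on four 56×56 mm square legs flush with the seat corners and standing on z = 0.


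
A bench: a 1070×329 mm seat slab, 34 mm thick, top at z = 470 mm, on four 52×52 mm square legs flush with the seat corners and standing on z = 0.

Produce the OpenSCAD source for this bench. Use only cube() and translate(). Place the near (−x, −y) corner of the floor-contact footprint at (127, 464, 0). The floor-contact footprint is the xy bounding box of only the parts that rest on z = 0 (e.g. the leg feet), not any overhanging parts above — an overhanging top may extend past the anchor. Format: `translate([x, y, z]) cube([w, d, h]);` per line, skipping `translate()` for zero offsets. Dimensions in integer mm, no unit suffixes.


// leg_h = 470 − 34 = 436
translate([127, 464, 436]) cube([1070, 329, 34]);
translate([127, 464, 0]) cube([52, 52, 436]);
translate([127, 741, 0]) cube([52, 52, 436]);
translate([1145, 464, 0]) cube([52, 52, 436]);
translate([1145, 741, 0]) cube([52, 52, 436]);


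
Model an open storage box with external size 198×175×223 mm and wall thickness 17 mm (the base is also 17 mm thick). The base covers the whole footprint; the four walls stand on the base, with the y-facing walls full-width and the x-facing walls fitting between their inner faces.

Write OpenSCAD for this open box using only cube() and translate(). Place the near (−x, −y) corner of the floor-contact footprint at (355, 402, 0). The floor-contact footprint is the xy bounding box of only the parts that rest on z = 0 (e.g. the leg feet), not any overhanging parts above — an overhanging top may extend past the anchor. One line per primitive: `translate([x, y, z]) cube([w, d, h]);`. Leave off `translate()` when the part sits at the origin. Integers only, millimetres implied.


translate([355, 402, 0]) cube([198, 175, 17]);
translate([355, 402, 17]) cube([198, 17, 206]);
translate([355, 560, 17]) cube([198, 17, 206]);
translate([355, 419, 17]) cube([17, 141, 206]);
translate([536, 419, 17]) cube([17, 141, 206]);


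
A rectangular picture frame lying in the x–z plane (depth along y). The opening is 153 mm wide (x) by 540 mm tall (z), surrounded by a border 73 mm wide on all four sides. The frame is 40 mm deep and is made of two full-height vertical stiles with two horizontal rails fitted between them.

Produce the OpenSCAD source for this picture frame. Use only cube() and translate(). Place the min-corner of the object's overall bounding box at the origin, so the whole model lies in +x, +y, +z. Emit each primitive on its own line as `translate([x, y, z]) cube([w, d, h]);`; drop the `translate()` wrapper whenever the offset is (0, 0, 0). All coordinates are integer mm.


cube([73, 40, 686]);
translate([226, 0, 0]) cube([73, 40, 686]);
translate([73, 0, 0]) cube([153, 40, 73]);
translate([73, 0, 613]) cube([153, 40, 73]);


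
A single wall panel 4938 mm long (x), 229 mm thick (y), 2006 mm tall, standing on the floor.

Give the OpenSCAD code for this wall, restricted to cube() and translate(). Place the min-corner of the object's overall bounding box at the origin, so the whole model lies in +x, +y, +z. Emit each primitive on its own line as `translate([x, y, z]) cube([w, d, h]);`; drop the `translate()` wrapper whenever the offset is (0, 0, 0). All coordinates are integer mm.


cube([4938, 229, 2006]);


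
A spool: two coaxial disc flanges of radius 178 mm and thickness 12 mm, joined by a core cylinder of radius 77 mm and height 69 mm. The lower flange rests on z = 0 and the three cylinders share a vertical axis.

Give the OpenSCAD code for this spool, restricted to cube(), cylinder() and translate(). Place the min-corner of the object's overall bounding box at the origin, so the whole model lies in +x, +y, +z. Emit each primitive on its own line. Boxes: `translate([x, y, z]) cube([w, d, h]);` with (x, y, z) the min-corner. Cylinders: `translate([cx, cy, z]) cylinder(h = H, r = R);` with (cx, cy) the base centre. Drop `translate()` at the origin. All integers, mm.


translate([178, 178, 0]) cylinder(h = 12, r = 178);
translate([178, 178, 12]) cylinder(h = 69, r = 77);
translate([178, 178, 81]) cylinder(h = 12, r = 178);


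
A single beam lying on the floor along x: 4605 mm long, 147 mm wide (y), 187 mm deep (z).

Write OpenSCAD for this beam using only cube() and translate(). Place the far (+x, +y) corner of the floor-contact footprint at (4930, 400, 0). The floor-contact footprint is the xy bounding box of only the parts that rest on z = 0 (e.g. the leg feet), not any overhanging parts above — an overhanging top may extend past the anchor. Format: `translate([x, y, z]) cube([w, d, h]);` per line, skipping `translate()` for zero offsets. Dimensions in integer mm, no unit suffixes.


translate([325, 253, 0]) cube([4605, 147, 187]);


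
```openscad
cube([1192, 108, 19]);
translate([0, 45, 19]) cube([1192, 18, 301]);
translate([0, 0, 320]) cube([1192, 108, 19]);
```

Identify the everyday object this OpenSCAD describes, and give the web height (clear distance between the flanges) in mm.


An I-beam. The web height is 301 mm.

Two wide flanges with a thin centred web — an I-beam. Overall 339 mm minus two 19 mm flanges gives a web of 339 − 2·19 = 301 mm.


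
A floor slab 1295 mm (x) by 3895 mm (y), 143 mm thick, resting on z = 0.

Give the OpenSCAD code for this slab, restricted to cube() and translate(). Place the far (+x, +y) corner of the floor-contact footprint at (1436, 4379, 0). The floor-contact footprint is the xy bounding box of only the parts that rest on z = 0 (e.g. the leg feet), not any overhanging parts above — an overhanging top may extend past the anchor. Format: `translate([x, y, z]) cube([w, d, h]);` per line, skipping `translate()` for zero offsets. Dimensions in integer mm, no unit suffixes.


translate([141, 484, 0]) cube([1295, 3895, 143]);


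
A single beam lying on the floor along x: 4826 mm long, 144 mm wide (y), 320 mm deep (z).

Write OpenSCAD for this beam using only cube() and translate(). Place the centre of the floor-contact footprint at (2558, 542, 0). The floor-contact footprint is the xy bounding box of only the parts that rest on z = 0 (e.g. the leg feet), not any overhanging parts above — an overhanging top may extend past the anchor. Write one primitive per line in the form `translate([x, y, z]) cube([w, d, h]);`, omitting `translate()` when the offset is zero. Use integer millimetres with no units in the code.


translate([145, 470, 0]) cube([4826, 144, 320]);


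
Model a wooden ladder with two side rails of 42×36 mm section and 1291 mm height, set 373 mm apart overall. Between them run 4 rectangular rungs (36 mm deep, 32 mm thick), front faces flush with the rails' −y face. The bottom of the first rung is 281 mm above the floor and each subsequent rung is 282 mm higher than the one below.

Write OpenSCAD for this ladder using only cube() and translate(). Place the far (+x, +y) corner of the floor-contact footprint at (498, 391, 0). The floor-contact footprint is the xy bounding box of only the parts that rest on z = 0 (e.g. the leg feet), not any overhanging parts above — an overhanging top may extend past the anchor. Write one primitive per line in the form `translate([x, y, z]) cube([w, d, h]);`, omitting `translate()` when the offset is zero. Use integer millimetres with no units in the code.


translate([125, 355, 0]) cube([42, 36, 1291]);
translate([456, 355, 0]) cube([42, 36, 1291]);
translate([167, 355, 281]) cube([289, 36, 32]);
translate([167, 355, 563]) cube([289, 36, 32]);
translate([167, 355, 845]) cube([289, 36, 32]);
translate([167, 355, 1127]) cube([289, 36, 32]);


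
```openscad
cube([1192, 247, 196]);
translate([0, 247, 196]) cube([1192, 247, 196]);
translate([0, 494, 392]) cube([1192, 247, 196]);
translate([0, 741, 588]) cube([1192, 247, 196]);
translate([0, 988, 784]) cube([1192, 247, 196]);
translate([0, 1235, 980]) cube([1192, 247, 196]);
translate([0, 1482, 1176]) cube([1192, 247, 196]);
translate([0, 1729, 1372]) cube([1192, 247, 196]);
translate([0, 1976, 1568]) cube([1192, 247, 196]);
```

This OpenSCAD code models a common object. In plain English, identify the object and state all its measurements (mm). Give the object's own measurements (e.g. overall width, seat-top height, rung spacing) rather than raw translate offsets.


A straight staircase of 9 solid steps. Each step is 1192 mm wide (x), 247 mm deep (y, the going) and 196 mm tall (the rise). The first step rests on the floor; each subsequent step sits one going further in +y and one rise higher in +z, directly behind and above the previous step with no overlap.


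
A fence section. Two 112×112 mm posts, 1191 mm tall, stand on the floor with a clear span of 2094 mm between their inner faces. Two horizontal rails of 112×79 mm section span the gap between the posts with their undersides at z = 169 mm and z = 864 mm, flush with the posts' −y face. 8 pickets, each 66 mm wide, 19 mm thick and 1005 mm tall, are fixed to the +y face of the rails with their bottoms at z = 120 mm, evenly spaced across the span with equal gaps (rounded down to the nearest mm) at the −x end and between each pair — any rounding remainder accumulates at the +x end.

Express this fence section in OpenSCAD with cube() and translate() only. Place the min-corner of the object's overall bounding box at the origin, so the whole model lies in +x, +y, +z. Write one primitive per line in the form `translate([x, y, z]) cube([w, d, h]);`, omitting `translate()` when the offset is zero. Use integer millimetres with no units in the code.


cube([112, 112, 1191]);
translate([2206, 0, 0]) cube([112, 112, 1191]);
translate([112, 0, 169]) cube([2094, 112, 79]);
translate([112, 0, 864]) cube([2094, 112, 79]);
translate([286, 112, 120]) cube([66, 19, 1005]);
translate([526, 112, 120]) cube([66, 19, 1005]);
translate([766, 112, 120]) cube([66, 19, 1005]);
translate([1006, 112, 120]) cube([66, 19, 1005]);
translate([1246, 112, 120]) cube([66, 19, 1005]);
translate([1486, 112, 120]) cube([66, 19, 1005]);
translate([1726, 112, 120]) cube([66, 19, 1005]);
translate([1966, 112, 120]) cube([66, 19, 1005]);


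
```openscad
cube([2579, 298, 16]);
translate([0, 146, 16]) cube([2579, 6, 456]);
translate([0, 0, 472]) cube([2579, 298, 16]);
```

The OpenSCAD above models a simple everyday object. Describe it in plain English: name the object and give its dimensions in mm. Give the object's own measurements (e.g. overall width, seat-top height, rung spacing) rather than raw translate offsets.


An I-beam lying along x, 2579 mm long. Overall section height 488 mm. Two flanges 298 mm wide (y) and 16 mm thick, one on the floor and one at the top; a web 6 mm thick runs between them, centred on the flange width.


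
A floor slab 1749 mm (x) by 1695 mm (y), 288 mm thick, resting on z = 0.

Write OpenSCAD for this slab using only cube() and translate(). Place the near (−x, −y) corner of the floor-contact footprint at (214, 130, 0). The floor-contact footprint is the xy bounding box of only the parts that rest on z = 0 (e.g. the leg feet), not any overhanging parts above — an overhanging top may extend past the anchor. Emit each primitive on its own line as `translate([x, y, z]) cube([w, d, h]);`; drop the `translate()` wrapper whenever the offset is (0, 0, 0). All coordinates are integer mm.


translate([214, 130, 0]) cube([1749, 1695, 288]);


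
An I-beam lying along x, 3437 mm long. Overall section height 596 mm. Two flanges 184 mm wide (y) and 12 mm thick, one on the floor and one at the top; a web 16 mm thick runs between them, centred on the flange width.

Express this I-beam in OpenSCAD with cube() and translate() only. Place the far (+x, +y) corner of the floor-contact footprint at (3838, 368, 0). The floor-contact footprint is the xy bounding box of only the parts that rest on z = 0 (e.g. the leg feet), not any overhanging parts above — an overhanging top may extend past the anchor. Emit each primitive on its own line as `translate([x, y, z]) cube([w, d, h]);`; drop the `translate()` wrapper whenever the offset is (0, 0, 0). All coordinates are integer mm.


translate([401, 184, 0]) cube([3437, 184, 12]);
translate([401, 268, 12]) cube([3437, 16, 572]);
translate([401, 184, 584]) cube([3437, 184, 12]);


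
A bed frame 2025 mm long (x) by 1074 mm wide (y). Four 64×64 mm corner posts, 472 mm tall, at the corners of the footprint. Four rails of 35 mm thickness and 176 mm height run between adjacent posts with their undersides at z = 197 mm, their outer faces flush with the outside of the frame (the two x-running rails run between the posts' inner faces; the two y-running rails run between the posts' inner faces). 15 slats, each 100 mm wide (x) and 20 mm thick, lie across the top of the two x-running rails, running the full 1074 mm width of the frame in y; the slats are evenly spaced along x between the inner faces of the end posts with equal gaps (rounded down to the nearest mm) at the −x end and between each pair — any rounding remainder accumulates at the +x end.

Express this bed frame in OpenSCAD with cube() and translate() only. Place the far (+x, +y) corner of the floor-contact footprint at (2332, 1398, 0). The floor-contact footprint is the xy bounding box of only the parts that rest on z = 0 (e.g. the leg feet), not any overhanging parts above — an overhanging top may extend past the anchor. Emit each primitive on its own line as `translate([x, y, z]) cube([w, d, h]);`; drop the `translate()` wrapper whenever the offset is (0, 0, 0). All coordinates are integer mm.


translate([307, 324, 0]) cube([64, 64, 472]);
translate([307, 1334, 0]) cube([64, 64, 472]);
translate([2268, 324, 0]) cube([64, 64, 472]);
translate([2268, 1334, 0]) cube([64, 64, 472]);
translate([371, 324, 197]) cube([1897, 35, 176]);
translate([371, 1363, 197]) cube([1897, 35, 176]);
translate([307, 388, 197]) cube([35, 946, 176]);
translate([2297, 388, 197]) cube([35, 946, 176]);
translate([395, 324, 373]) cube([100, 1074, 20]);
translate([519, 324, 373]) cube([100, 1074, 20]);
translate([643, 324, 373]) cube([100, 1074, 20]);
translate([767, 324, 373]) cube([100, 1074, 20]);
translate([891, 324, 373]) cube([100, 1074, 20]);
translate([1015, 324, 373]) cube([100, 1074, 20]);
translate([1139, 324, 373]) cube([100, 1074, 20]);
translate([1263, 324, 373]) cube([100, 1074, 20]);
translate([1387, 324, 373]) cube([100, 1074, 20]);
translate([1511, 324, 373]) cube([100, 1074, 20]);
translate([1635, 324, 373]) cube([100, 1074, 20]);
translate([1759, 324, 373]) cube([100, 1074, 20]);
translate([1883, 324, 373]) cube([100, 1074, 20]);
translate([2007, 324, 373]) cube([100, 1074, 20]);
translate([2131, 324, 373]) cube([100, 1074, 20]);


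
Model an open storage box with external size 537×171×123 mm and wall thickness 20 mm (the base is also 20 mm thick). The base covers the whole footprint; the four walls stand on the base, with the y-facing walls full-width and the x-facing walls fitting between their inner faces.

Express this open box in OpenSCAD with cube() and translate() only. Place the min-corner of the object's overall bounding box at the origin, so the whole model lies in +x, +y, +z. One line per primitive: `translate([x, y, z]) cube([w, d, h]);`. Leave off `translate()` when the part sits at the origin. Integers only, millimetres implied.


cube([537, 171, 20]);
translate([0, 0, 20]) cube([537, 20, 103]);
translate([0, 151, 20]) cube([537, 20, 103]);
translate([0, 20, 20]) cube([20, 131, 103]);
translate([517, 20, 20]) cube([20, 131, 103]);


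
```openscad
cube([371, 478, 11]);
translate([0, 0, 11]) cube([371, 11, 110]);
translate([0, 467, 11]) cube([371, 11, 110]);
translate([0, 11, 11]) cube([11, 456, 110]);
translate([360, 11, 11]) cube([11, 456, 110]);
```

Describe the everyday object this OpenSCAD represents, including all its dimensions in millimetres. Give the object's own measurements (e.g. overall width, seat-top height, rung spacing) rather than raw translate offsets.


An open-topped rectangular box: outside dimensions 371×478×121 mm, with a uniform wall and base thickness of 11 mm. The base is a full 371×478 slab on the floor; four walls sit on top of the base. The front and back walls (the −y and +y sides) span the full width; the two side walls fit between them.


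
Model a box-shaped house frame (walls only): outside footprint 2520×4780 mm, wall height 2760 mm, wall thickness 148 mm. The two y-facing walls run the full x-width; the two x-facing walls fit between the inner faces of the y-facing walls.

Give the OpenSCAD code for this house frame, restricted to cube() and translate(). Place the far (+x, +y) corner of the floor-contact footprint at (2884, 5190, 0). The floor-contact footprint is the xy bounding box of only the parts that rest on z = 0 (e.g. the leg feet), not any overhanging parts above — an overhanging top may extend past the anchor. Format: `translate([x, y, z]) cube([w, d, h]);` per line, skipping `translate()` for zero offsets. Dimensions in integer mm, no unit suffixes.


translate([364, 410, 0]) cube([2520, 148, 2760]);
translate([364, 5042, 0]) cube([2520, 148, 2760]);
translate([364, 558, 0]) cube([148, 4484, 2760]);
translate([2736, 558, 0]) cube([148, 4484, 2760]);
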